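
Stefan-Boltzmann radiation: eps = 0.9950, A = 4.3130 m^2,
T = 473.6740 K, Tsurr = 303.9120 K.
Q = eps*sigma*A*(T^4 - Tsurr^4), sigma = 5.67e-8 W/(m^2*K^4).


T^4 = 5.0341e+10
Tsurr^4 = 8.5308e+09
Q = 0.9950 * 5.67e-8 * 4.3130 * 4.1810e+10 = 10173.3296 W

10173.3296 W


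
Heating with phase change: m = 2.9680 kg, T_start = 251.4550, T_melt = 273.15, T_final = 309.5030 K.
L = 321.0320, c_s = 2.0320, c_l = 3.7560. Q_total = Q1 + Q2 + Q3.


Q1 (sensible, solid) = 2.9680 * 2.0320 * 21.6950 = 130.8420 kJ
Q2 (latent) = 2.9680 * 321.0320 = 952.8230 kJ
Q3 (sensible, liquid) = 2.9680 * 3.7560 * 36.3530 = 405.2563 kJ
Q_total = 1488.9213 kJ

1488.9213 kJ


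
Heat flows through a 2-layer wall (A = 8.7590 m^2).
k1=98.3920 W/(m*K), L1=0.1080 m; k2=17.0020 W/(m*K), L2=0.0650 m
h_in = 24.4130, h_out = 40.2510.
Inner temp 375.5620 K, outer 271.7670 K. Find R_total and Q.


R_conv_in = 1/(24.4130*8.7590) = 0.0047
R_1 = 0.1080/(98.3920*8.7590) = 0.0001
R_2 = 0.0650/(17.0020*8.7590) = 0.0004
R_conv_out = 1/(40.2510*8.7590) = 0.0028
R_total = 0.0081 K/W
Q = 103.7950 / 0.0081 = 12854.2897 W

R_total = 0.0081 K/W, Q = 12854.2897 W


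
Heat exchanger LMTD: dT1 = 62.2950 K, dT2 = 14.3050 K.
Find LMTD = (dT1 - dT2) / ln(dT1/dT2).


dT1/dT2 = 4.3548
ln(dT1/dT2) = 1.4713
LMTD = 47.9900 / 1.4713 = 32.6180 K

32.6180 K


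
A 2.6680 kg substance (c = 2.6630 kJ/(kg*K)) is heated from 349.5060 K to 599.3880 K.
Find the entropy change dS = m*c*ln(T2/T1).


T2/T1 = 1.7150
ln(T2/T1) = 0.5394
dS = 2.6680 * 2.6630 * 0.5394 = 3.8323 kJ/K

3.8323 kJ/K


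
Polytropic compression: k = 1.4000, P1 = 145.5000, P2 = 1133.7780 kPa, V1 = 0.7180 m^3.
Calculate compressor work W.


(k-1)/k = 0.2857
(P2/P1)^exp = 1.7979
W = 3.5000 * 145.5000 * 0.7180 * (1.7979 - 1) = 291.7392 kJ

291.7392 kJ


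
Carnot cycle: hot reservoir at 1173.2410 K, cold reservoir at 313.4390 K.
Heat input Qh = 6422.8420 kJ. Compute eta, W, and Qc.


eta = 1 - 313.4390/1173.2410 = 0.7328
W = 0.7328 * 6422.8420 = 4706.9378 kJ
Qc = 6422.8420 - 4706.9378 = 1715.9042 kJ

eta = 73.2843%, W = 4706.9378 kJ, Qc = 1715.9042 kJ


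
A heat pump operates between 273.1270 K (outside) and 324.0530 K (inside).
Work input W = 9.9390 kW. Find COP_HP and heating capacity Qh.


COP = 324.0530 / 50.9260 = 6.3632
Qh = 6.3632 * 9.9390 = 63.2440 kW

COP = 6.3632, Qh = 63.2440 kW


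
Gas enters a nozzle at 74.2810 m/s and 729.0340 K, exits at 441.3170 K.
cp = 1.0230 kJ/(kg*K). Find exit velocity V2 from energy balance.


dT = 287.7170 K
2*cp*1000*dT = 588668.9820
V1^2 = 5517.6670
V2 = sqrt(594186.6490) = 770.8350 m/s

770.8350 m/s


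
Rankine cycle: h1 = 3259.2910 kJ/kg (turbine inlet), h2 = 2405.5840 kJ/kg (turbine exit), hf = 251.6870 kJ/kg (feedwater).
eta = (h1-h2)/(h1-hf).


W = 853.7070 kJ/kg
Q_in = 3007.6040 kJ/kg
eta = 0.2838 = 28.3850%

eta = 28.3850%


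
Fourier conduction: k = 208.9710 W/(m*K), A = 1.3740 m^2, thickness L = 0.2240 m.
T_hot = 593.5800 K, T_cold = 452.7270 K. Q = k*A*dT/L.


dT = 140.8530 K
Q = 208.9710 * 1.3740 * 140.8530 / 0.2240 = 180547.2329 W

180547.2329 W


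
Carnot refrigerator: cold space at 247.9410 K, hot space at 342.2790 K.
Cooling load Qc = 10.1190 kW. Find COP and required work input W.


COP = 247.9410 / 94.3380 = 2.6282
W = 10.1190 / 2.6282 = 3.8501 kW

COP = 2.6282, W = 3.8501 kW


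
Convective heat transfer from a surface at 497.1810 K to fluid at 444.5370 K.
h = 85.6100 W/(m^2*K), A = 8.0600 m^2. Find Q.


dT = 52.6440 K
Q = 85.6100 * 8.0600 * 52.6440 = 36325.2339 W

36325.2339 W


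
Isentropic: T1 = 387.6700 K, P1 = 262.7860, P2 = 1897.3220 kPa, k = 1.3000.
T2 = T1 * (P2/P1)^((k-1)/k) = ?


(k-1)/k = 0.2308
(P2/P1)^exp = 1.5781
T2 = 387.6700 * 1.5781 = 611.7677 K

611.7677 K


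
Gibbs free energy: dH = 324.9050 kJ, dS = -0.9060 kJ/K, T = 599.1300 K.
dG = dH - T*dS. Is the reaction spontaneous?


T*dS = 599.1300 * -0.9060 = -542.8118 kJ
dG = 324.9050 + 542.8118 = 867.7168 kJ (non-spontaneous)

dG = 867.7168 kJ, non-spontaneous


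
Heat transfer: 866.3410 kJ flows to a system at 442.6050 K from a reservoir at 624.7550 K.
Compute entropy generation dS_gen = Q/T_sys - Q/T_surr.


dS_sys = 866.3410/442.6050 = 1.9574 kJ/K
dS_surr = -866.3410/624.7550 = -1.3867 kJ/K
dS_gen = 1.9574 - 1.3867 = 0.5707 kJ/K (irreversible)

dS_gen = 0.5707 kJ/K, irreversible


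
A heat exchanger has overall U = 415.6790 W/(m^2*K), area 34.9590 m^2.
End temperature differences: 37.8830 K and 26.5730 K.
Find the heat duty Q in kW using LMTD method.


LMTD = 31.8945 K
Q = 415.6790 * 34.9590 * 31.8945 = 463481.7428 W = 463.4817 kW

463.4817 kW


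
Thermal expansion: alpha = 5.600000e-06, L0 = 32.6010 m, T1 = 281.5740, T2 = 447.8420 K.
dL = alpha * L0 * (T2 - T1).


dT = 166.2680 K
dL = 5.600000e-06 * 32.6010 * 166.2680 = 0.030355 m
L_final = 32.631355 m

dL = 0.030355 m


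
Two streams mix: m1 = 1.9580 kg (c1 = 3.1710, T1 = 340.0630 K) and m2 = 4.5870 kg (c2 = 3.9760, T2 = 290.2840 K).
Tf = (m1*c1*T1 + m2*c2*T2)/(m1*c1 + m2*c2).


num = 7405.5633
den = 24.4467
Tf = 302.9265 K

302.9265 K


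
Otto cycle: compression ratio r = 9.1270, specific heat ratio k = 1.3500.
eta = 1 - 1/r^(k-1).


r^(k-1) = 2.1683
eta = 1 - 1/2.1683 = 0.5388 = 53.8804%

53.8804%


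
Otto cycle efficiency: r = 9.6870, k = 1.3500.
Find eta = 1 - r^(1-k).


r^(k-1) = 2.2139
eta = 1 - 1/2.2139 = 0.5483 = 54.8317%

54.8317%


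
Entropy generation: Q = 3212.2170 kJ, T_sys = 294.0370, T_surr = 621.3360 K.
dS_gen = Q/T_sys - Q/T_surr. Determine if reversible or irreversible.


dS_sys = 3212.2170/294.0370 = 10.9245 kJ/K
dS_surr = -3212.2170/621.3360 = -5.1699 kJ/K
dS_gen = 10.9245 - 5.1699 = 5.7547 kJ/K (irreversible)

dS_gen = 5.7547 kJ/K, irreversible


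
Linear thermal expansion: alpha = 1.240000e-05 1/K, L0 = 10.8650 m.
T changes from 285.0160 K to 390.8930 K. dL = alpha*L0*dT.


dT = 105.8770 K
dL = 1.240000e-05 * 10.8650 * 105.8770 = 0.014264 m
L_final = 10.879264 m

dL = 0.014264 m


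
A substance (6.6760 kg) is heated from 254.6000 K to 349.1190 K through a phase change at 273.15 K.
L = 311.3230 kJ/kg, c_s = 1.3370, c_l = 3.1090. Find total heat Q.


Q1 (sensible, solid) = 6.6760 * 1.3370 * 18.5500 = 165.5738 kJ
Q2 (latent) = 6.6760 * 311.3230 = 2078.3923 kJ
Q3 (sensible, liquid) = 6.6760 * 3.1090 * 75.9690 = 1576.7886 kJ
Q_total = 3820.7547 kJ

3820.7547 kJ


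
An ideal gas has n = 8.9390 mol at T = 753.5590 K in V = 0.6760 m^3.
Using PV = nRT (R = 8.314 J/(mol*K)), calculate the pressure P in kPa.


P = nRT/V = 8.9390 * 8.314 * 753.5590 / 0.6760
= 56003.6353 / 0.6760 = 82845.6143 Pa = 82.8456 kPa

82.8456 kPa


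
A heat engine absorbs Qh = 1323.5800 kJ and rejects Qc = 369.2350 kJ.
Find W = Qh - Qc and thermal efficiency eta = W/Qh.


W = 1323.5800 - 369.2350 = 954.3450 kJ
eta = 954.3450 / 1323.5800 = 0.7210 = 72.1033%

W = 954.3450 kJ, eta = 72.1033%


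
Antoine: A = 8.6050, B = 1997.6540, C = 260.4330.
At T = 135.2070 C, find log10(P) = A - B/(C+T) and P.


C+T = 395.6400
B/(C+T) = 5.0492
log10(P) = 8.6050 - 5.0492 = 3.5558
P = 10^3.5558 = 3596.0774 mmHg

3596.0774 mmHg


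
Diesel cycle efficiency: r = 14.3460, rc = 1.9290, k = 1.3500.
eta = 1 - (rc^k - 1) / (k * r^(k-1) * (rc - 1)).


r^(k-1) = 2.5401
rc^k = 2.4277
eta = 0.5518 = 55.1835%

55.1835%


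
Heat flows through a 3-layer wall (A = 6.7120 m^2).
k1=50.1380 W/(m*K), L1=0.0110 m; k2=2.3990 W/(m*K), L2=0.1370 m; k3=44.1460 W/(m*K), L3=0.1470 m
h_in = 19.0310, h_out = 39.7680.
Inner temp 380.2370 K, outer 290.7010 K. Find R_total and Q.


R_conv_in = 1/(19.0310*6.7120) = 0.0078
R_1 = 0.0110/(50.1380*6.7120) = 3.2687e-05
R_2 = 0.1370/(2.3990*6.7120) = 0.0085
R_3 = 0.1470/(44.1460*6.7120) = 0.0005
R_conv_out = 1/(39.7680*6.7120) = 0.0037
R_total = 0.0206 K/W
Q = 89.5360 / 0.0206 = 4343.8670 W

R_total = 0.0206 K/W, Q = 4343.8670 W


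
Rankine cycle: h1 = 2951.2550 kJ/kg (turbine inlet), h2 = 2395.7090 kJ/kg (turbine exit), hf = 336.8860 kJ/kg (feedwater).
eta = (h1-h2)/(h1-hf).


W = 555.5460 kJ/kg
Q_in = 2614.3690 kJ/kg
eta = 0.2125 = 21.2497%

eta = 21.2497%


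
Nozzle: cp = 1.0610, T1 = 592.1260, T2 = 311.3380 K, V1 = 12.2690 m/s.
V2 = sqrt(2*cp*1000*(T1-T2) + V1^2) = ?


dT = 280.7880 K
2*cp*1000*dT = 595832.1360
V1^2 = 150.5284
V2 = sqrt(595982.6644) = 771.9991 m/s

771.9991 m/s


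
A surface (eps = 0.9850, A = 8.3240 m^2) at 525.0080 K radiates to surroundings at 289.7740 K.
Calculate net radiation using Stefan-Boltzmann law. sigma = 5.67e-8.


T^4 = 7.5974e+10
Tsurr^4 = 7.0508e+09
Q = 0.9850 * 5.67e-8 * 8.3240 * 6.8923e+10 = 32041.6910 W

32041.6910 W


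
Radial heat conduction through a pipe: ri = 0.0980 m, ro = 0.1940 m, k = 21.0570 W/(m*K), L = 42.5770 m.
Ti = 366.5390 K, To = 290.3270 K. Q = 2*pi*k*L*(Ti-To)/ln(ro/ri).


dT = 76.2120 K
ln(ro/ri) = 0.6829
Q = 2*pi*21.0570*42.5770*76.2120 / 0.6829 = 628671.2443 W

628671.2443 W


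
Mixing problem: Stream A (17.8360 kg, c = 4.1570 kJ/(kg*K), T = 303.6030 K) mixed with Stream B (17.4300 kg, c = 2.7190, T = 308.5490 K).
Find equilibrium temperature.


num = 37133.2240
den = 121.5364
Tf = 305.5317 K

305.5317 K


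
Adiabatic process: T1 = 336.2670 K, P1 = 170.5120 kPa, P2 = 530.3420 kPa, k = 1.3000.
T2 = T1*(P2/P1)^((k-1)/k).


(k-1)/k = 0.2308
(P2/P1)^exp = 1.2993
T2 = 336.2670 * 1.2993 = 436.9257 K

436.9257 K


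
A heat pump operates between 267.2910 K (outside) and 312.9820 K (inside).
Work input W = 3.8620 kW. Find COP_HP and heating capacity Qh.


COP = 312.9820 / 45.6910 = 6.8500
Qh = 6.8500 * 3.8620 = 26.4546 kW

COP = 6.8500, Qh = 26.4546 kW


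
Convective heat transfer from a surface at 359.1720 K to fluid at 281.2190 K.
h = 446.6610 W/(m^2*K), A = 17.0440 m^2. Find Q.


dT = 77.9530 K
Q = 446.6610 * 17.0440 * 77.9530 = 593447.6207 W

593447.6207 W


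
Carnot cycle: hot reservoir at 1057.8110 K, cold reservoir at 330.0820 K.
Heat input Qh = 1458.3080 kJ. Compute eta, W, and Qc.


eta = 1 - 330.0820/1057.8110 = 0.6880
W = 0.6880 * 1458.3080 = 1003.2539 kJ
Qc = 1458.3080 - 1003.2539 = 455.0541 kJ

eta = 68.7957%, W = 1003.2539 kJ, Qc = 455.0541 kJ


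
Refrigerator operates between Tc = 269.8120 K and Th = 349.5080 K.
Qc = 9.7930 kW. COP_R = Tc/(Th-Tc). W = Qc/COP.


COP = 269.8120 / 79.6960 = 3.3855
W = 9.7930 / 3.3855 = 2.8926 kW

COP = 3.3855, W = 2.8926 kW


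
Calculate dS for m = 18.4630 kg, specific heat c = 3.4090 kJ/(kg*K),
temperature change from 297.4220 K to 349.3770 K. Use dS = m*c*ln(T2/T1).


T2/T1 = 1.1747
ln(T2/T1) = 0.1610
dS = 18.4630 * 3.4090 * 0.1610 = 10.1334 kJ/K

10.1334 kJ/K


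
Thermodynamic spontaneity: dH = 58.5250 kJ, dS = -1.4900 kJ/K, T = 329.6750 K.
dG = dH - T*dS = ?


T*dS = 329.6750 * -1.4900 = -491.2158 kJ
dG = 58.5250 + 491.2158 = 549.7408 kJ (non-spontaneous)

dG = 549.7408 kJ, non-spontaneous


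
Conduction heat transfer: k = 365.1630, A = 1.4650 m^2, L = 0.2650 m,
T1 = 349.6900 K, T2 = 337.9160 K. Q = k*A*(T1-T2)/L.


dT = 11.7740 K
Q = 365.1630 * 1.4650 * 11.7740 / 0.2650 = 23768.5423 W

23768.5423 W


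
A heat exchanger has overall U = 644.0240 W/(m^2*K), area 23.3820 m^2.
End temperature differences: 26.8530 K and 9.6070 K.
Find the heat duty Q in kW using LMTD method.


LMTD = 16.7781 K
Q = 644.0240 * 23.3820 * 16.7781 = 252654.6702 W = 252.6547 kW

252.6547 kW


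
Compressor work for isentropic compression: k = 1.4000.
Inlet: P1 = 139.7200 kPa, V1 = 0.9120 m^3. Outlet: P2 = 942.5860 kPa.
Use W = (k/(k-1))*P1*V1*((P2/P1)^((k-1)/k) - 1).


(k-1)/k = 0.2857
(P2/P1)^exp = 1.7253
W = 3.5000 * 139.7200 * 0.9120 * (1.7253 - 1) = 323.4922 kJ

323.4922 kJ


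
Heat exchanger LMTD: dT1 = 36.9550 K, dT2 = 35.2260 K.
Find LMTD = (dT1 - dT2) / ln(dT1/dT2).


dT1/dT2 = 1.0491
ln(dT1/dT2) = 0.0479
LMTD = 1.7290 / 0.0479 = 36.0836 K

36.0836 K


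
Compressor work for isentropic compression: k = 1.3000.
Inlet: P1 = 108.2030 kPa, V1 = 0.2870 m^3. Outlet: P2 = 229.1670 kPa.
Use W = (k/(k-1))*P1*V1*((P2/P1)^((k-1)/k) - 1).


(k-1)/k = 0.2308
(P2/P1)^exp = 1.1891
W = 4.3333 * 108.2030 * 0.2870 * (1.1891 - 1) = 25.4440 kJ

25.4440 kJ


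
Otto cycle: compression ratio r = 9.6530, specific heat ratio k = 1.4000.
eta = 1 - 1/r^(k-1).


r^(k-1) = 2.4767
eta = 1 - 1/2.4767 = 0.5962 = 59.6229%

59.6229%


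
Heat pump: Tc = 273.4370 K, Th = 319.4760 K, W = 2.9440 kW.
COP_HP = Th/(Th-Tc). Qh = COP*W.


COP = 319.4760 / 46.0390 = 6.9392
Qh = 6.9392 * 2.9440 = 20.4291 kW

COP = 6.9392, Qh = 20.4291 kW


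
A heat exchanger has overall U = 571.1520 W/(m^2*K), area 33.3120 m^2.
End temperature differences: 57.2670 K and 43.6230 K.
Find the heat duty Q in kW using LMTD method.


LMTD = 50.1360 K
Q = 571.1520 * 33.3120 * 50.1360 = 953897.5388 W = 953.8975 kW

953.8975 kW


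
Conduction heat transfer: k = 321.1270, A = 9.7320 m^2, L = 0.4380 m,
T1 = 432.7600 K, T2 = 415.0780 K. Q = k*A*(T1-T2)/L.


dT = 17.6820 K
Q = 321.1270 * 9.7320 * 17.6820 / 0.4380 = 126164.2174 W

126164.2174 W


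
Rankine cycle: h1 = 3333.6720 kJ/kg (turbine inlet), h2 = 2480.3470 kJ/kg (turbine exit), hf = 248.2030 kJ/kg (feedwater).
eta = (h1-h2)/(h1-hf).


W = 853.3250 kJ/kg
Q_in = 3085.4690 kJ/kg
eta = 0.2766 = 27.6562%

eta = 27.6562%


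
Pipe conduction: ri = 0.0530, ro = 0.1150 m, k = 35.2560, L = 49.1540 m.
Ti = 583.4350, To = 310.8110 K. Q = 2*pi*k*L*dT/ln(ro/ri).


dT = 272.6240 K
ln(ro/ri) = 0.7746
Q = 2*pi*35.2560*49.1540*272.6240 / 0.7746 = 3832091.0323 W

3832091.0323 W


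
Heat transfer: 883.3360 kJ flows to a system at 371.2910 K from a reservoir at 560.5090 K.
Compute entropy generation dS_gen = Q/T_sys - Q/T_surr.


dS_sys = 883.3360/371.2910 = 2.3791 kJ/K
dS_surr = -883.3360/560.5090 = -1.5760 kJ/K
dS_gen = 2.3791 - 1.5760 = 0.8031 kJ/K (irreversible)

dS_gen = 0.8031 kJ/K, irreversible


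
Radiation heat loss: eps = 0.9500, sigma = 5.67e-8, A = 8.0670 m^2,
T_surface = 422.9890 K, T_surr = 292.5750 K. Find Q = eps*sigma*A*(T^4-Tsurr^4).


T^4 = 3.2012e+10
Tsurr^4 = 7.3274e+09
Q = 0.9500 * 5.67e-8 * 8.0670 * 2.4685e+10 = 10726.2928 W

10726.2928 W


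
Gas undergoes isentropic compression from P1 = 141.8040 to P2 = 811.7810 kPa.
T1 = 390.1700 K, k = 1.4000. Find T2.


(k-1)/k = 0.2857
(P2/P1)^exp = 1.6463
T2 = 390.1700 * 1.6463 = 642.3238 K

642.3238 K


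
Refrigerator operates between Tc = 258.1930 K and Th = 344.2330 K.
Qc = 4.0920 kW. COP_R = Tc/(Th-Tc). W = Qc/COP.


COP = 258.1930 / 86.0400 = 3.0008
W = 4.0920 / 3.0008 = 1.3636 kW

COP = 3.0008, W = 1.3636 kW


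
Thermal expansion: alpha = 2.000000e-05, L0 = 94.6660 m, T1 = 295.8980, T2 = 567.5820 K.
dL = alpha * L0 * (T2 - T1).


dT = 271.6840 K
dL = 2.000000e-05 * 94.6660 * 271.6840 = 0.514385 m
L_final = 95.180385 m

dL = 0.514385 m


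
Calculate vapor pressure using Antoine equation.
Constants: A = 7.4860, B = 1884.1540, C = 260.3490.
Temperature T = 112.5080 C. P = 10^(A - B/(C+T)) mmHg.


C+T = 372.8570
B/(C+T) = 5.0533
log10(P) = 7.4860 - 5.0533 = 2.4327
P = 10^2.4327 = 270.8392 mmHg

270.8392 mmHg


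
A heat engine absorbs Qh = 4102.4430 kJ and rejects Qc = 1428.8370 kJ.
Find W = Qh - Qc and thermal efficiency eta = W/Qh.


W = 4102.4430 - 1428.8370 = 2673.6060 kJ
eta = 2673.6060 / 4102.4430 = 0.6517 = 65.1711%

W = 2673.6060 kJ, eta = 65.1711%


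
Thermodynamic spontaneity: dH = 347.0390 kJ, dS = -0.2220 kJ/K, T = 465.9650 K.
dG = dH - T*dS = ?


T*dS = 465.9650 * -0.2220 = -103.4442 kJ
dG = 347.0390 + 103.4442 = 450.4832 kJ (non-spontaneous)

dG = 450.4832 kJ, non-spontaneous


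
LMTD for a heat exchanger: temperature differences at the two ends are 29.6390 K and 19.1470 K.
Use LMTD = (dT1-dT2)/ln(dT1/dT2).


dT1/dT2 = 1.5480
ln(dT1/dT2) = 0.4369
LMTD = 10.4920 / 0.4369 = 24.0122 K

24.0122 K


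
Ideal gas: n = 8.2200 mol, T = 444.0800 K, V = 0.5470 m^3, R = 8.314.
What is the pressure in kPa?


P = nRT/V = 8.2200 * 8.314 * 444.0800 / 0.5470
= 30348.9068 / 0.5470 = 55482.4622 Pa = 55.4825 kPa

55.4825 kPa


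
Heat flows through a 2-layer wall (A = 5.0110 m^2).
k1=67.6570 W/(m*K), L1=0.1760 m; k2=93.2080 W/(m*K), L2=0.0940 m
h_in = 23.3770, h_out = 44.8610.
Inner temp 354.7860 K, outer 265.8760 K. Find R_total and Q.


R_conv_in = 1/(23.3770*5.0110) = 0.0085
R_1 = 0.1760/(67.6570*5.0110) = 0.0005
R_2 = 0.0940/(93.2080*5.0110) = 0.0002
R_conv_out = 1/(44.8610*5.0110) = 0.0044
R_total = 0.0137 K/W
Q = 88.9100 / 0.0137 = 6487.1995 W

R_total = 0.0137 K/W, Q = 6487.1995 W


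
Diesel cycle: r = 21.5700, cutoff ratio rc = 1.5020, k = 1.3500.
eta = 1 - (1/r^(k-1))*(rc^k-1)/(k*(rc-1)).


r^(k-1) = 2.9299
rc^k = 1.7318
eta = 0.6314 = 63.1427%

63.1427%


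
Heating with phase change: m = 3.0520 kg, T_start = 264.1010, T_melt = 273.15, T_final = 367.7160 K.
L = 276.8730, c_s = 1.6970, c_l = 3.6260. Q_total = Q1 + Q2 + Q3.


Q1 (sensible, solid) = 3.0520 * 1.6970 * 9.0490 = 46.8670 kJ
Q2 (latent) = 3.0520 * 276.8730 = 845.0164 kJ
Q3 (sensible, liquid) = 3.0520 * 3.6260 * 94.5660 = 1046.5196 kJ
Q_total = 1938.4029 kJ

1938.4029 kJ


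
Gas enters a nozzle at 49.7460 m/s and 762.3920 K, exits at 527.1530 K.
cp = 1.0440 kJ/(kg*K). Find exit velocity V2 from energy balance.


dT = 235.2390 K
2*cp*1000*dT = 491179.0320
V1^2 = 2474.6645
V2 = sqrt(493653.6965) = 702.6049 m/s

702.6049 m/s


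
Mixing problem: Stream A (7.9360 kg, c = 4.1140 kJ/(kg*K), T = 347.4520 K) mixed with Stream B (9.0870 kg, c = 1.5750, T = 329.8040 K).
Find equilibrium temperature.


num = 16064.0206
den = 46.9607
Tf = 342.0735 K

342.0735 K


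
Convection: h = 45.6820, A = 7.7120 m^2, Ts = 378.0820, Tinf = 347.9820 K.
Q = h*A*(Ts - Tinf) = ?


dT = 30.1000 K
Q = 45.6820 * 7.7120 * 30.1000 = 10604.2175 W

10604.2175 W


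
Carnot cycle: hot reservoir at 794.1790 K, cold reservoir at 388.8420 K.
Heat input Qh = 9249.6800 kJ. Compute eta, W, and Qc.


eta = 1 - 388.8420/794.1790 = 0.5104
W = 0.5104 * 9249.6800 = 4720.8974 kJ
Qc = 9249.6800 - 4720.8974 = 4528.7826 kJ

eta = 51.0385%, W = 4720.8974 kJ, Qc = 4528.7826 kJ


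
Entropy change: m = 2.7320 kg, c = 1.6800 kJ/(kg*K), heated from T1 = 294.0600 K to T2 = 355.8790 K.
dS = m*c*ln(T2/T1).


T2/T1 = 1.2102
ln(T2/T1) = 0.1908
dS = 2.7320 * 1.6800 * 0.1908 = 0.8758 kJ/K

0.8758 kJ/K


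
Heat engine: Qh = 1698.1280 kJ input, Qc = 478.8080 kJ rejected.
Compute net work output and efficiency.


W = 1698.1280 - 478.8080 = 1219.3200 kJ
eta = 1219.3200 / 1698.1280 = 0.7180 = 71.8038%

W = 1219.3200 kJ, eta = 71.8038%


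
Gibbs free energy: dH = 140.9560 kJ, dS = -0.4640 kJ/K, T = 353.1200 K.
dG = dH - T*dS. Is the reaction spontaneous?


T*dS = 353.1200 * -0.4640 = -163.8477 kJ
dG = 140.9560 + 163.8477 = 304.8037 kJ (non-spontaneous)

dG = 304.8037 kJ, non-spontaneous


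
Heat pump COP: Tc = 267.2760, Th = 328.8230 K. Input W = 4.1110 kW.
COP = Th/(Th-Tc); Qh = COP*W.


COP = 328.8230 / 61.5470 = 5.3426
Qh = 5.3426 * 4.1110 = 21.9636 kW

COP = 5.3426, Qh = 21.9636 kW


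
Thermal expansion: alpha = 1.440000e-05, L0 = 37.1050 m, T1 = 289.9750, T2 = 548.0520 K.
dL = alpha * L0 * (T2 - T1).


dT = 258.0770 K
dL = 1.440000e-05 * 37.1050 * 258.0770 = 0.137894 m
L_final = 37.242894 m

dL = 0.137894 m


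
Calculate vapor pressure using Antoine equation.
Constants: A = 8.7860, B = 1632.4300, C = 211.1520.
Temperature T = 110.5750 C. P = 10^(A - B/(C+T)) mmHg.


C+T = 321.7270
B/(C+T) = 5.0740
log10(P) = 8.7860 - 5.0740 = 3.7120
P = 10^3.7120 = 5152.7584 mmHg

5152.7584 mmHg


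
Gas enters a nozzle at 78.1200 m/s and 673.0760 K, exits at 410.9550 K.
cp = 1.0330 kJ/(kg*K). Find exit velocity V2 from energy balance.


dT = 262.1210 K
2*cp*1000*dT = 541541.9860
V1^2 = 6102.7344
V2 = sqrt(547644.7204) = 740.0302 m/s

740.0302 m/s


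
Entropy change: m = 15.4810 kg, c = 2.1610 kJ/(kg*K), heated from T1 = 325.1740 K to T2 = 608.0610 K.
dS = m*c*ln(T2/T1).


T2/T1 = 1.8700
ln(T2/T1) = 0.6259
dS = 15.4810 * 2.1610 * 0.6259 = 20.9396 kJ/K

20.9396 kJ/K


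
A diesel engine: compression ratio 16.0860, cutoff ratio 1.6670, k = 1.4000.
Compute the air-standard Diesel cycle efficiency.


r^(k-1) = 3.0379
rc^k = 2.0451
eta = 0.6316 = 63.1603%

63.1603%


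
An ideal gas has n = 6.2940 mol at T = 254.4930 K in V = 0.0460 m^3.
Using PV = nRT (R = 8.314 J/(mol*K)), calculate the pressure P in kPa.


P = nRT/V = 6.2940 * 8.314 * 254.4930 / 0.0460
= 13317.1901 / 0.0460 = 289504.1331 Pa = 289.5041 kPa

289.5041 kPa


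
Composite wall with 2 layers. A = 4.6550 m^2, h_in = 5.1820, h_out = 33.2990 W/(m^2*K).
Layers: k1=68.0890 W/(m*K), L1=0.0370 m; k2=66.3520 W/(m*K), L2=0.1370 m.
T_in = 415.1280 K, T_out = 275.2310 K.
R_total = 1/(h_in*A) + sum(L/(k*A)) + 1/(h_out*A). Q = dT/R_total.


R_conv_in = 1/(5.1820*4.6550) = 0.0415
R_1 = 0.0370/(68.0890*4.6550) = 0.0001
R_2 = 0.1370/(66.3520*4.6550) = 0.0004
R_conv_out = 1/(33.2990*4.6550) = 0.0065
R_total = 0.0485 K/W
Q = 139.8970 / 0.0485 = 2886.4269 W

R_total = 0.0485 K/W, Q = 2886.4269 W


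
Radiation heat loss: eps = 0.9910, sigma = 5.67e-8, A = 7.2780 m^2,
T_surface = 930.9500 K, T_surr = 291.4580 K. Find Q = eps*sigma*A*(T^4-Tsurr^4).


T^4 = 7.5111e+11
Tsurr^4 = 7.2161e+09
Q = 0.9910 * 5.67e-8 * 7.2780 * 7.4390e+11 = 304215.7172 W

304215.7172 W


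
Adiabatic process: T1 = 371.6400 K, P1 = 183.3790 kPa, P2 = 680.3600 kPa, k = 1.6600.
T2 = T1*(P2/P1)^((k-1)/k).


(k-1)/k = 0.3976
(P2/P1)^exp = 1.6842
T2 = 371.6400 * 1.6842 = 625.9017 K

625.9017 K


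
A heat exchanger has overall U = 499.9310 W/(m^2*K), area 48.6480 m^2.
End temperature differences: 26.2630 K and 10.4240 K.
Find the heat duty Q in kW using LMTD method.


LMTD = 17.1408 K
Q = 499.9310 * 48.6480 * 17.1408 = 416876.3148 W = 416.8763 kW

416.8763 kW


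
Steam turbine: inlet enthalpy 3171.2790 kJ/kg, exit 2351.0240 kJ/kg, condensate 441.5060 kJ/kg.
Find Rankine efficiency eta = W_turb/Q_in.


W = 820.2550 kJ/kg
Q_in = 2729.7730 kJ/kg
eta = 0.3005 = 30.0485%

eta = 30.0485%


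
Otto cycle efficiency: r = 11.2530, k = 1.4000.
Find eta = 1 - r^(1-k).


r^(k-1) = 2.6333
eta = 1 - 1/2.6333 = 0.6203 = 62.0254%

62.0254%


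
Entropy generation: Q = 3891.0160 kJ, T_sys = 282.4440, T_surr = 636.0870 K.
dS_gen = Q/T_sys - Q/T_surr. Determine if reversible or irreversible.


dS_sys = 3891.0160/282.4440 = 13.7762 kJ/K
dS_surr = -3891.0160/636.0870 = -6.1171 kJ/K
dS_gen = 13.7762 - 6.1171 = 7.6591 kJ/K (irreversible)

dS_gen = 7.6591 kJ/K, irreversible


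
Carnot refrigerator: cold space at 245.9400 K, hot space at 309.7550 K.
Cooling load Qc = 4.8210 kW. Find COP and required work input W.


COP = 245.9400 / 63.8150 = 3.8540
W = 4.8210 / 3.8540 = 1.2509 kW

COP = 3.8540, W = 1.2509 kW


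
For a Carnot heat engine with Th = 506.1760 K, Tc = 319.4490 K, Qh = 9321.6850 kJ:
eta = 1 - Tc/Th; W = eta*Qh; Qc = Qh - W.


eta = 1 - 319.4490/506.1760 = 0.3689
W = 0.3689 * 9321.6850 = 3438.7452 kJ
Qc = 9321.6850 - 3438.7452 = 5882.9398 kJ

eta = 36.8897%, W = 3438.7452 kJ, Qc = 5882.9398 kJ


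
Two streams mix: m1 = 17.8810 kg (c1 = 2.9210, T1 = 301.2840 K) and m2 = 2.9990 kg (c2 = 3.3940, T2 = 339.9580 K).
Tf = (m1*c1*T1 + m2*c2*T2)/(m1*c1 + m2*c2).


num = 19196.4827
den = 62.4090
Tf = 307.5915 K

307.5915 K


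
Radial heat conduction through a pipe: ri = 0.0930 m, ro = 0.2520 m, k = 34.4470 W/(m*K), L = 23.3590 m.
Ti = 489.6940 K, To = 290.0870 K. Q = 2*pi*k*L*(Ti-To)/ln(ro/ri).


dT = 199.6070 K
ln(ro/ri) = 0.9968
Q = 2*pi*34.4470*23.3590*199.6070 / 0.9968 = 1012372.5582 W

1012372.5582 W


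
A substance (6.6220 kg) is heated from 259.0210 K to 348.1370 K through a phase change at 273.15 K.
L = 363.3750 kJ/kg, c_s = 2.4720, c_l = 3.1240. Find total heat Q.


Q1 (sensible, solid) = 6.6220 * 2.4720 * 14.1290 = 231.2859 kJ
Q2 (latent) = 6.6220 * 363.3750 = 2406.2692 kJ
Q3 (sensible, liquid) = 6.6220 * 3.1240 * 74.9870 = 1551.2657 kJ
Q_total = 4188.8208 kJ

4188.8208 kJ


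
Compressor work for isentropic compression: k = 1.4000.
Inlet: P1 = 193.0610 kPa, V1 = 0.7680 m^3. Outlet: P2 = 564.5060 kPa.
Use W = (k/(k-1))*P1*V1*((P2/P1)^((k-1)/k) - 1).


(k-1)/k = 0.2857
(P2/P1)^exp = 1.3587
W = 3.5000 * 193.0610 * 0.7680 * (1.3587 - 1) = 186.1659 kJ

186.1659 kJ


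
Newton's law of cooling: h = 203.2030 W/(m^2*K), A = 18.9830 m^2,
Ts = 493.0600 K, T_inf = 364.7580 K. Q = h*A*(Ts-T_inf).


dT = 128.3020 K
Q = 203.2030 * 18.9830 * 128.3020 = 494912.4618 W

494912.4618 W


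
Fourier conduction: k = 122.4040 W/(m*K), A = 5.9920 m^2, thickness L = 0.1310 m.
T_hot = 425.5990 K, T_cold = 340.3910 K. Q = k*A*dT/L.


dT = 85.2080 K
Q = 122.4040 * 5.9920 * 85.2080 / 0.1310 = 477063.8305 W

477063.8305 W


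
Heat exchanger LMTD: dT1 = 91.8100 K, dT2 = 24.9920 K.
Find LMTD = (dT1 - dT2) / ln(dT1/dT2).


dT1/dT2 = 3.6736
ln(dT1/dT2) = 1.3012
LMTD = 66.8180 / 1.3012 = 51.3524 K

51.3524 K


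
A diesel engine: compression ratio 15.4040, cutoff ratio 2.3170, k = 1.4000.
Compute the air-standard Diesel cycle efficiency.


r^(k-1) = 2.9857
rc^k = 3.2426
eta = 0.5926 = 59.2630%

59.2630%


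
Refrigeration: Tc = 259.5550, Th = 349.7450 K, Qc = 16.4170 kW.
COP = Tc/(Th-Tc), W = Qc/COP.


COP = 259.5550 / 90.1900 = 2.8779
W = 16.4170 / 2.8779 = 5.7046 kW

COP = 2.8779, W = 5.7046 kW


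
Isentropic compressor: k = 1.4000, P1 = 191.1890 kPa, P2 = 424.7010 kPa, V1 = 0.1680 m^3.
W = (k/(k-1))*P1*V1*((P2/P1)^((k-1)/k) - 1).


(k-1)/k = 0.2857
(P2/P1)^exp = 1.2561
W = 3.5000 * 191.1890 * 0.1680 * (1.2561 - 1) = 28.7938 kJ

28.7938 kJ


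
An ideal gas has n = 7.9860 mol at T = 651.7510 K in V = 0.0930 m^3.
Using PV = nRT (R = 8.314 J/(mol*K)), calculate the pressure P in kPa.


P = nRT/V = 7.9860 * 8.314 * 651.7510 / 0.0930
= 43273.4013 / 0.0930 = 465305.3904 Pa = 465.3054 kPa

465.3054 kPa


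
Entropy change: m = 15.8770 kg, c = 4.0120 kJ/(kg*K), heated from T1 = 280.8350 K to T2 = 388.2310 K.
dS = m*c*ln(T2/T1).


T2/T1 = 1.3824
ln(T2/T1) = 0.3238
dS = 15.8770 * 4.0120 * 0.3238 = 20.6277 kJ/K

20.6277 kJ/K


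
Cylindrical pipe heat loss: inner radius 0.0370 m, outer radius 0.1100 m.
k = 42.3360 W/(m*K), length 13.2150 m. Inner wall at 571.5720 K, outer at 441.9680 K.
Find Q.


dT = 129.6040 K
ln(ro/ri) = 1.0896
Q = 2*pi*42.3360*13.2150*129.6040 / 1.0896 = 418141.3673 W

418141.3673 W


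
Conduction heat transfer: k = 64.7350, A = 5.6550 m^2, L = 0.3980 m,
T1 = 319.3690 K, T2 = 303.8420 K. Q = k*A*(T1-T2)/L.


dT = 15.5270 K
Q = 64.7350 * 5.6550 * 15.5270 / 0.3980 = 14281.5795 W

14281.5795 W


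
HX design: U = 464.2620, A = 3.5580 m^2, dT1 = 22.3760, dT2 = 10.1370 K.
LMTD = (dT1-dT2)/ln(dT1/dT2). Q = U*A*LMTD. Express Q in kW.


LMTD = 15.4572 K
Q = 464.2620 * 3.5580 * 15.4572 = 25532.9645 W = 25.5330 kW

25.5330 kW


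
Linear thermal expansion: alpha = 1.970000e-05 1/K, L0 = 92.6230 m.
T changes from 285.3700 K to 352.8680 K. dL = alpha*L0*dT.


dT = 67.4980 K
dL = 1.970000e-05 * 92.6230 * 67.4980 = 0.123162 m
L_final = 92.746162 m

dL = 0.123162 m


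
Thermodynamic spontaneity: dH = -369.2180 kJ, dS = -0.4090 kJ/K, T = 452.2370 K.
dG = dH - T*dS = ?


T*dS = 452.2370 * -0.4090 = -184.9649 kJ
dG = -369.2180 + 184.9649 = -184.2531 kJ (spontaneous)

dG = -184.2531 kJ, spontaneous


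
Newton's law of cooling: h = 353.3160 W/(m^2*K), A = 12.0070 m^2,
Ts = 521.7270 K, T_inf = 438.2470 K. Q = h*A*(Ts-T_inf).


dT = 83.4800 K
Q = 353.3160 * 12.0070 * 83.4800 = 354144.2999 W

354144.2999 W


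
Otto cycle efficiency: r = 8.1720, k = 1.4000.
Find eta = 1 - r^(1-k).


r^(k-1) = 2.3170
eta = 1 - 1/2.3170 = 0.5684 = 56.8413%

56.8413%


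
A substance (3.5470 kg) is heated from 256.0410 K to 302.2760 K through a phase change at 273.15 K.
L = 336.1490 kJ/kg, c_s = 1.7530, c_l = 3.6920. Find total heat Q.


Q1 (sensible, solid) = 3.5470 * 1.7530 * 17.1090 = 106.3819 kJ
Q2 (latent) = 3.5470 * 336.1490 = 1192.3205 kJ
Q3 (sensible, liquid) = 3.5470 * 3.6920 * 29.1260 = 381.4202 kJ
Q_total = 1680.1226 kJ

1680.1226 kJ


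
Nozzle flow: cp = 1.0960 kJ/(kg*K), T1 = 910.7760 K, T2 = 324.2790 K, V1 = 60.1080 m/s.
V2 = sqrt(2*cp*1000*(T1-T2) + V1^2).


dT = 586.4970 K
2*cp*1000*dT = 1285601.4240
V1^2 = 3612.9717
V2 = sqrt(1289214.3957) = 1135.4358 m/s

1135.4358 m/s


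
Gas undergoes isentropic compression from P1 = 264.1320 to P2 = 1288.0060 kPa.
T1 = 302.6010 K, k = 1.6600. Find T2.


(k-1)/k = 0.3976
(P2/P1)^exp = 1.8775
T2 = 302.6010 * 1.8775 = 568.1343 K

568.1343 K


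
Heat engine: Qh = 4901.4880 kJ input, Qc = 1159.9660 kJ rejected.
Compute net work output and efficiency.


W = 4901.4880 - 1159.9660 = 3741.5220 kJ
eta = 3741.5220 / 4901.4880 = 0.7633 = 76.3344%

W = 3741.5220 kJ, eta = 76.3344%


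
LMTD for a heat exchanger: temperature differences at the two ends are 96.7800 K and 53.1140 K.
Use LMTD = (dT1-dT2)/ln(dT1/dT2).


dT1/dT2 = 1.8221
ln(dT1/dT2) = 0.6000
LMTD = 43.6660 / 0.6000 = 72.7767 K

72.7767 K


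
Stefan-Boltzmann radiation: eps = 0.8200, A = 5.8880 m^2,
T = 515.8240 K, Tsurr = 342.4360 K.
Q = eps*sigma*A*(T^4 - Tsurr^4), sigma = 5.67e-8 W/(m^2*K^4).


T^4 = 7.0796e+10
Tsurr^4 = 1.3750e+10
Q = 0.8200 * 5.67e-8 * 5.8880 * 5.7045e+10 = 15616.4800 W

15616.4800 W


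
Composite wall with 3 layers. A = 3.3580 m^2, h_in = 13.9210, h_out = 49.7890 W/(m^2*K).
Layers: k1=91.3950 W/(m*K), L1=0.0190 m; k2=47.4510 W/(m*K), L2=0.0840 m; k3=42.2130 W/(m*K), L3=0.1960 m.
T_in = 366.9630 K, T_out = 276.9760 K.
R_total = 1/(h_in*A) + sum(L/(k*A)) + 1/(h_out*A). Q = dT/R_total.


R_conv_in = 1/(13.9210*3.3580) = 0.0214
R_1 = 0.0190/(91.3950*3.3580) = 6.1909e-05
R_2 = 0.0840/(47.4510*3.3580) = 0.0005
R_3 = 0.1960/(42.2130*3.3580) = 0.0014
R_conv_out = 1/(49.7890*3.3580) = 0.0060
R_total = 0.0293 K/W
Q = 89.9870 / 0.0293 = 3066.5370 W

R_total = 0.0293 K/W, Q = 3066.5370 W


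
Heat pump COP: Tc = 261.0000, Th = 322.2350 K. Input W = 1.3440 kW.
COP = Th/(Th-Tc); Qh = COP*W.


COP = 322.2350 / 61.2350 = 5.2623
Qh = 5.2623 * 1.3440 = 7.0725 kW

COP = 5.2623, Qh = 7.0725 kW


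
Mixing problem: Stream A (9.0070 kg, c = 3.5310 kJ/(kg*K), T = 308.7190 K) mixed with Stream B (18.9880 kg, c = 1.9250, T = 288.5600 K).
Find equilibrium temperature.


num = 20365.8280
den = 68.3556
Tf = 297.9393 K

297.9393 K


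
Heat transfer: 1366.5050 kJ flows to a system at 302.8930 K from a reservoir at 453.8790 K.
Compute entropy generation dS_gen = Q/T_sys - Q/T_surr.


dS_sys = 1366.5050/302.8930 = 4.5115 kJ/K
dS_surr = -1366.5050/453.8790 = -3.0107 kJ/K
dS_gen = 4.5115 - 3.0107 = 1.5008 kJ/K (irreversible)

dS_gen = 1.5008 kJ/K, irreversible


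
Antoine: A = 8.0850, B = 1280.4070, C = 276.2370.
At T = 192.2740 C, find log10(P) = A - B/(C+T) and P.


C+T = 468.5110
B/(C+T) = 2.7329
log10(P) = 8.0850 - 2.7329 = 5.3521
P = 10^5.3521 = 224942.5622 mmHg

224942.5622 mmHg


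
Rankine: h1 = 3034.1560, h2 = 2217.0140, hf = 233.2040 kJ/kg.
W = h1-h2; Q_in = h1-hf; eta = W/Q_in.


W = 817.1420 kJ/kg
Q_in = 2800.9520 kJ/kg
eta = 0.2917 = 29.1737%

eta = 29.1737%


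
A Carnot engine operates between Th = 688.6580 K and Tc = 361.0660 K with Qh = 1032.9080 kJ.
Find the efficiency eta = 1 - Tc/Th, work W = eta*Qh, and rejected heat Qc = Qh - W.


eta = 1 - 361.0660/688.6580 = 0.4757
W = 0.4757 * 1032.9080 = 491.3504 kJ
Qc = 1032.9080 - 491.3504 = 541.5576 kJ

eta = 47.5696%, W = 491.3504 kJ, Qc = 541.5576 kJ


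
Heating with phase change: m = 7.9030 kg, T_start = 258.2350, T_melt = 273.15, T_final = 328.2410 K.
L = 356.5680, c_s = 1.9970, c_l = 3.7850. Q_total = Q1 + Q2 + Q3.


Q1 (sensible, solid) = 7.9030 * 1.9970 * 14.9150 = 235.3929 kJ
Q2 (latent) = 7.9030 * 356.5680 = 2817.9569 kJ
Q3 (sensible, liquid) = 7.9030 * 3.7850 * 55.0910 = 1647.9291 kJ
Q_total = 4701.2789 kJ

4701.2789 kJ


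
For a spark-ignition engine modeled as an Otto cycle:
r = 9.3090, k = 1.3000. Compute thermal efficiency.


r^(k-1) = 1.9529
eta = 1 - 1/1.9529 = 0.4879 = 48.7930%

48.7930%


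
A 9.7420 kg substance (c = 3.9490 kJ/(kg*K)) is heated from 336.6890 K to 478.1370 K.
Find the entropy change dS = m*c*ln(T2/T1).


T2/T1 = 1.4201
ln(T2/T1) = 0.3507
dS = 9.7420 * 3.9490 * 0.3507 = 13.4933 kJ/K

13.4933 kJ/K


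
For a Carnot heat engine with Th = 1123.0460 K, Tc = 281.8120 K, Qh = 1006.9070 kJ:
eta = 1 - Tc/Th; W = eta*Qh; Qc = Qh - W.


eta = 1 - 281.8120/1123.0460 = 0.7491
W = 0.7491 * 1006.9070 = 754.2384 kJ
Qc = 1006.9070 - 754.2384 = 252.6686 kJ

eta = 74.9065%, W = 754.2384 kJ, Qc = 252.6686 kJ


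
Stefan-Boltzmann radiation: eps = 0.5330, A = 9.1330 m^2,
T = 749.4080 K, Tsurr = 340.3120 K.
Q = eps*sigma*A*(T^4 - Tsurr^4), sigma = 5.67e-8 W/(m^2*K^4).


T^4 = 3.1541e+11
Tsurr^4 = 1.3412e+10
Q = 0.5330 * 5.67e-8 * 9.1330 * 3.0200e+11 = 83353.6936 W

83353.6936 W


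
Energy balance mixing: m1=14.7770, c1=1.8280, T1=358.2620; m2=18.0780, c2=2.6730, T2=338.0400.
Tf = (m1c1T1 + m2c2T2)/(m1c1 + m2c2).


num = 26012.4366
den = 75.3349
Tf = 345.2909 K

345.2909 K


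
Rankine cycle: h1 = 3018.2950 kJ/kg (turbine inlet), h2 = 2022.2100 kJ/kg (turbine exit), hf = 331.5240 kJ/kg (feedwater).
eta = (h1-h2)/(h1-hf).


W = 996.0850 kJ/kg
Q_in = 2686.7710 kJ/kg
eta = 0.3707 = 37.0737%

eta = 37.0737%


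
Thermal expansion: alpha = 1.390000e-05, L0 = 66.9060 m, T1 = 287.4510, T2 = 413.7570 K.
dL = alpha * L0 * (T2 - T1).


dT = 126.3060 K
dL = 1.390000e-05 * 66.9060 * 126.3060 = 0.117464 m
L_final = 67.023464 m

dL = 0.117464 m


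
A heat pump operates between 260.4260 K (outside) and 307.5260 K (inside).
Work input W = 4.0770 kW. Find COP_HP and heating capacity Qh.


COP = 307.5260 / 47.1000 = 6.5292
Qh = 6.5292 * 4.0770 = 26.6196 kW

COP = 6.5292, Qh = 26.6196 kW


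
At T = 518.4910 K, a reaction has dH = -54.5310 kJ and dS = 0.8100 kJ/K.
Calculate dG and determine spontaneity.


T*dS = 518.4910 * 0.8100 = 419.9777 kJ
dG = -54.5310 - 419.9777 = -474.5087 kJ (spontaneous)

dG = -474.5087 kJ, spontaneous


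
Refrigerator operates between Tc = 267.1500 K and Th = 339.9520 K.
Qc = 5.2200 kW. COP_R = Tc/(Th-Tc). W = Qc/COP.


COP = 267.1500 / 72.8020 = 3.6695
W = 5.2200 / 3.6695 = 1.4225 kW

COP = 3.6695, W = 1.4225 kW


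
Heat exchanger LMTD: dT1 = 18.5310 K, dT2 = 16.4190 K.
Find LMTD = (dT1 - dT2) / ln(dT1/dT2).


dT1/dT2 = 1.1286
ln(dT1/dT2) = 0.1210
LMTD = 2.1120 / 0.1210 = 17.4537 K

17.4537 K


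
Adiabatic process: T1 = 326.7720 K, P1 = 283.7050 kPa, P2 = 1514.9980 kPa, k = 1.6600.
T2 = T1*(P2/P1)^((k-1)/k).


(k-1)/k = 0.3976
(P2/P1)^exp = 1.9465
T2 = 326.7720 * 1.9465 = 636.0771 K

636.0771 K


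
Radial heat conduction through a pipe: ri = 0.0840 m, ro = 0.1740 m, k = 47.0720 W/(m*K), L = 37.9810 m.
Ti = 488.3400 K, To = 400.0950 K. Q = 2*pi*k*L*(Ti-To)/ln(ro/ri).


dT = 88.2450 K
ln(ro/ri) = 0.7282
Q = 2*pi*47.0720*37.9810*88.2450 / 0.7282 = 1361210.8011 W

1361210.8011 W


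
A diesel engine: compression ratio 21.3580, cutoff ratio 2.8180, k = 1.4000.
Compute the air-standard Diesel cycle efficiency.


r^(k-1) = 3.4027
rc^k = 4.2650
eta = 0.6230 = 62.3006%

62.3006%


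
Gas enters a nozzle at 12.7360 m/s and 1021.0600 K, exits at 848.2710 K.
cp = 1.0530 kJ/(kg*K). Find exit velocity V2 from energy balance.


dT = 172.7890 K
2*cp*1000*dT = 363893.6340
V1^2 = 162.2057
V2 = sqrt(364055.8397) = 603.3704 m/s

603.3704 m/s


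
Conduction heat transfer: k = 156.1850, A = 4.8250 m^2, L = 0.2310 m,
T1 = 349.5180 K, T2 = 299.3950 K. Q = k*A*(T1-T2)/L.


dT = 50.1230 K
Q = 156.1850 * 4.8250 * 50.1230 / 0.2310 = 163516.5504 W

163516.5504 W


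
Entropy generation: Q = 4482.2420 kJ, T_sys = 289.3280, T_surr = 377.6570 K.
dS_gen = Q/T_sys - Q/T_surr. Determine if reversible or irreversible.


dS_sys = 4482.2420/289.3280 = 15.4919 kJ/K
dS_surr = -4482.2420/377.6570 = -11.8686 kJ/K
dS_gen = 15.4919 - 11.8686 = 3.6234 kJ/K (irreversible)

dS_gen = 3.6234 kJ/K, irreversible


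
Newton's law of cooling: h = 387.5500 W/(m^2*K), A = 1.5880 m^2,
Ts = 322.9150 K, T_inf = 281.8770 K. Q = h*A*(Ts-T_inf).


dT = 41.0380 K
Q = 387.5500 * 1.5880 * 41.0380 = 25255.9917 W

25255.9917 W


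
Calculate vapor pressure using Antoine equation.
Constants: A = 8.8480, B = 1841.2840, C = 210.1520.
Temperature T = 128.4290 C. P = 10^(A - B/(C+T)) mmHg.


C+T = 338.5810
B/(C+T) = 5.4382
log10(P) = 8.8480 - 5.4382 = 3.4098
P = 10^3.4098 = 2568.9886 mmHg

2568.9886 mmHg


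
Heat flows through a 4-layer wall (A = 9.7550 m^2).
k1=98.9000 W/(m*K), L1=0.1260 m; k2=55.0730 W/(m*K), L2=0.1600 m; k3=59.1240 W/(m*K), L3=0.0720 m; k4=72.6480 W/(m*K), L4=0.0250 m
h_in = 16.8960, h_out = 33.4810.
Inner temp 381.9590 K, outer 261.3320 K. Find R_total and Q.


R_conv_in = 1/(16.8960*9.7550) = 0.0061
R_1 = 0.1260/(98.9000*9.7550) = 0.0001
R_2 = 0.1600/(55.0730*9.7550) = 0.0003
R_3 = 0.0720/(59.1240*9.7550) = 0.0001
R_4 = 0.0250/(72.6480*9.7550) = 3.5277e-05
R_conv_out = 1/(33.4810*9.7550) = 0.0031
R_total = 0.0097 K/W
Q = 120.6270 / 0.0097 = 12413.3474 W

R_total = 0.0097 K/W, Q = 12413.3474 W


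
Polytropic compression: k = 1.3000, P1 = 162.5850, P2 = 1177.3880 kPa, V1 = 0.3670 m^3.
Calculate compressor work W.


(k-1)/k = 0.2308
(P2/P1)^exp = 1.5792
W = 4.3333 * 162.5850 * 0.3670 * (1.5792 - 1) = 149.7485 kJ

149.7485 kJ


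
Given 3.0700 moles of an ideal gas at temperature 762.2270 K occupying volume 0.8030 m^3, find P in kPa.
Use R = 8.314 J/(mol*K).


P = nRT/V = 3.0700 * 8.314 * 762.2270 / 0.8030
= 19455.0667 / 0.8030 = 24227.9785 Pa = 24.2280 kPa

24.2280 kPa


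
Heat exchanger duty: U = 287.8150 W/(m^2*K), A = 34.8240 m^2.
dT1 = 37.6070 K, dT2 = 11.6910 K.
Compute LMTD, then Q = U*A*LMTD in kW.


LMTD = 22.1813 K
Q = 287.8150 * 34.8240 * 22.1813 = 222320.4037 W = 222.3204 kW

222.3204 kW


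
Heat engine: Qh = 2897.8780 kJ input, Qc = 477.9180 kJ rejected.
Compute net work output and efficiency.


W = 2897.8780 - 477.9180 = 2419.9600 kJ
eta = 2419.9600 / 2897.8780 = 0.8351 = 83.5080%

W = 2419.9600 kJ, eta = 83.5080%


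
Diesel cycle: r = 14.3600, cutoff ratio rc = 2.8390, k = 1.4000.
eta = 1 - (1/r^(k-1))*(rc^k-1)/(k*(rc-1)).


r^(k-1) = 2.9031
rc^k = 4.3095
eta = 0.5572 = 55.7211%

55.7211%


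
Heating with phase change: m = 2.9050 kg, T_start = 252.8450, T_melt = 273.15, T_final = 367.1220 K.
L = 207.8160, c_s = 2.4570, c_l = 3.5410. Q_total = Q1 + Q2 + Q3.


Q1 (sensible, solid) = 2.9050 * 2.4570 * 20.3050 = 144.9287 kJ
Q2 (latent) = 2.9050 * 207.8160 = 603.7055 kJ
Q3 (sensible, liquid) = 2.9050 * 3.5410 * 93.9720 = 966.6528 kJ
Q_total = 1715.2870 kJ

1715.2870 kJ


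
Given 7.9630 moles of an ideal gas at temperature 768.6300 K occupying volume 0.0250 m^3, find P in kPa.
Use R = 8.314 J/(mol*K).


P = nRT/V = 7.9630 * 8.314 * 768.6300 / 0.0250
= 50886.6741 / 0.0250 = 2035466.9655 Pa = 2035.4670 kPa

2035.4670 kPa


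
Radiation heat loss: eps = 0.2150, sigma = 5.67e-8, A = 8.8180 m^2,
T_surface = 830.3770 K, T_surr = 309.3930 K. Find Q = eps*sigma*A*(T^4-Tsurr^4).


T^4 = 4.7545e+11
Tsurr^4 = 9.1631e+09
Q = 0.2150 * 5.67e-8 * 8.8180 * 4.6628e+11 = 50123.4736 W

50123.4736 W


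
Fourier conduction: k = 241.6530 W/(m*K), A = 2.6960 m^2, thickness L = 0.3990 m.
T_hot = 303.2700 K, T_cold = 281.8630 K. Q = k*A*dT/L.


dT = 21.4070 K
Q = 241.6530 * 2.6960 * 21.4070 / 0.3990 = 34953.8479 W

34953.8479 W


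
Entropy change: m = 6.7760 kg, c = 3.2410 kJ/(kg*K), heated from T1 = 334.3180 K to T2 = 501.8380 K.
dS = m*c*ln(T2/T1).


T2/T1 = 1.5011
ln(T2/T1) = 0.4062
dS = 6.7760 * 3.2410 * 0.4062 = 8.9202 kJ/K

8.9202 kJ/K


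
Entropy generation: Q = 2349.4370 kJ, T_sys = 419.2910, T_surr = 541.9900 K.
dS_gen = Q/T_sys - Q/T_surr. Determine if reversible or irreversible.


dS_sys = 2349.4370/419.2910 = 5.6034 kJ/K
dS_surr = -2349.4370/541.9900 = -4.3348 kJ/K
dS_gen = 5.6034 - 4.3348 = 1.2685 kJ/K (irreversible)

dS_gen = 1.2685 kJ/K, irreversible
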